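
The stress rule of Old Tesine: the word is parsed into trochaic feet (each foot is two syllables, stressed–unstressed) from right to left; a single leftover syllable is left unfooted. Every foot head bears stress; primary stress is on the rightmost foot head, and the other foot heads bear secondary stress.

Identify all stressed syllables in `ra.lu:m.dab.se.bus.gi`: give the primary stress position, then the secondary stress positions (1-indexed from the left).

Parse right to left into trochaic (ˈσσ) feet: (ˈra.lu:m) (ˈdab.se) (ˈbus.gi).
Foot heads (stressed positions): 1, 3, 5.
End Rule Rightmost: primary stress on the rightmost head = syllable 5.
Secondary stress on 1, 3: ˌra.lu:m.ˌdab.se.ˈbus.gi.

primary 5, secondary 1, 3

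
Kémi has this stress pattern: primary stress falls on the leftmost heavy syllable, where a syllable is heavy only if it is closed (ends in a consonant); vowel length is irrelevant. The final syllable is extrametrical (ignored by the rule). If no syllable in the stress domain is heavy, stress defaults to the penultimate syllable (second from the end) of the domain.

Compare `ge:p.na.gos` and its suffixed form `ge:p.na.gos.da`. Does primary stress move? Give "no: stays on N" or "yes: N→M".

no: stays on 1

Base `ge:p.na.gos` (3 syllables):
  The final syllable (3, gos) is extrametrical; the stress domain is syllables 1–2.
  Weights: 1 ge:p H, 2 na L.
  Heavy syllables in the domain: 1. The leftmost is syllable 1 (ge:p).
  → primary stress on syllable 1.
Suffixed `ge:p.na.gos.da` (4 syllables):
  The final syllable (4, da) is extrametrical; the stress domain is syllables 1–3.
  Weights: 1 ge:p H, 2 na L, 3 gos H.
  Heavy syllables in the domain: 1, 3. The leftmost is syllable 1 (ge:p).
  → primary stress on syllable 1.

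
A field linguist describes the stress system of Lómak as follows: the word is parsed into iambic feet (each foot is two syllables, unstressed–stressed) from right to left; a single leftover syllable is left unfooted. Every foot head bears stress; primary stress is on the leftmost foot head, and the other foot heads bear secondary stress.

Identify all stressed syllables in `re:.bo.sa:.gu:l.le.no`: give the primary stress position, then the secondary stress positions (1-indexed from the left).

Parse right to left into iambic (σˈσ) feet: (re:.ˈbo) (sa:.ˈgu:l) (le.ˈno).
Foot heads (stressed positions): 2, 4, 6.
End Rule Leftmost: primary stress on the leftmost head = syllable 2.
Secondary stress on 4, 6: re:.ˈbo.sa:.ˌgu:l.le.ˌno.

primary 2, secondary 4, 6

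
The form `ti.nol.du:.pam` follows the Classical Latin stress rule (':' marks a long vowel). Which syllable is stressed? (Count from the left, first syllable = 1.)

Classical Latin: stress the penult if heavy (long vowel or closed), else the antepenult.
Weights: 2 nol H, 3 du: H, 4 pam H.
The penult (syllable 3, du:) is heavy, so it takes stress.
Stress on syllable 3: ti.nol.ˈdu:.pam.

3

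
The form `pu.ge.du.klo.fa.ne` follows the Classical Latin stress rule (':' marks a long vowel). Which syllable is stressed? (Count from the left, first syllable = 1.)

Classical Latin: stress the penult if heavy (long vowel or closed), else the antepenult.
Weights: 4 klo L, 5 fa L, 6 ne L.
The penult (syllable 5, fa) is light, so stress falls on the antepenult (syllable 4, klo).
Stress on syllable 4: pu.ge.du.ˈklo.fa.ne.

4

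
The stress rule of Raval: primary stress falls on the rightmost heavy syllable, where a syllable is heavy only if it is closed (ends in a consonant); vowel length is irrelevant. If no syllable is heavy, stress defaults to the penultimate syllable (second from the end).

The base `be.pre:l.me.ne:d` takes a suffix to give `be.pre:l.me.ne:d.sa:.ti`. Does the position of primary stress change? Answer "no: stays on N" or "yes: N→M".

no: stays on 4

Base `be.pre:l.me.ne:d` (4 syllables):
  Weights: 1 be L, 2 pre:l H, 3 me L, 4 ne:d H.
  Heavy syllables in the domain: 2, 4. The rightmost is syllable 4 (ne:d).
  → primary stress on syllable 4.
Suffixed `be.pre:l.me.ne:d.sa:.ti` (6 syllables):
  Weights: 1 be L, 2 pre:l H, 3 me L, 4 ne:d H, 5 sa: L, 6 ti L.
  Heavy syllables in the domain: 2, 4. The rightmost is syllable 4 (ne:d).
  → primary stress on syllable 4.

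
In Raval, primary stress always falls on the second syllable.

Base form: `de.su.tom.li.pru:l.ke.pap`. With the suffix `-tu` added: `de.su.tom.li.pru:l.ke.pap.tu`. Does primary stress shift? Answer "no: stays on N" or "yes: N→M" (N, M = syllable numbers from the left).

no: stays on 2

Base `de.su.tom.li.pru:l.ke.pap` (7 syllables):
  The word has 7 syllables; the second syllable is syllable 2 (su).
  → primary stress on syllable 2.
Suffixed `de.su.tom.li.pru:l.ke.pap.tu` (8 syllables):
  The word has 8 syllables; the second syllable is syllable 2 (su).
  → primary stress on syllable 2.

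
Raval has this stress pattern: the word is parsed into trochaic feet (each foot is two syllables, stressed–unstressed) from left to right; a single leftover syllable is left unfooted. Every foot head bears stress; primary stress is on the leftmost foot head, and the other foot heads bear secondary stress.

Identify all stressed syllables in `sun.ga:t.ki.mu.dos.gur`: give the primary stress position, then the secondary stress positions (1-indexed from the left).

primary 1, secondary 3, 5

Parse left to right into trochaic (ˈσσ) feet: (ˈsun.ga:t) (ˈki.mu) (ˈdos.gur).
Foot heads (stressed positions): 1, 3, 5.
End Rule Leftmost: primary stress on the leftmost head = syllable 1.
Secondary stress on 3, 5: ˈsun.ga:t.ˌki.mu.ˌdos.gur.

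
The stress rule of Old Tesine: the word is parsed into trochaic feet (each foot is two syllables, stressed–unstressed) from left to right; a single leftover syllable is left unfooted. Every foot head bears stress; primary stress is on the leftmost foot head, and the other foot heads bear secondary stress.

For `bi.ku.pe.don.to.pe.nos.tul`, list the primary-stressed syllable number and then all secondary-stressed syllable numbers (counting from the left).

primary 1, secondary 3, 5, 7

Parse left to right into trochaic (ˈσσ) feet: (ˈbi.ku) (ˈpe.don) (ˈto.pe) (ˈnos.tul).
Foot heads (stressed positions): 1, 3, 5, 7.
End Rule Leftmost: primary stress on the leftmost head = syllable 1.
Secondary stress on 3, 5, 7: ˈbi.ku.ˌpe.don.ˌto.pe.ˌnos.tul.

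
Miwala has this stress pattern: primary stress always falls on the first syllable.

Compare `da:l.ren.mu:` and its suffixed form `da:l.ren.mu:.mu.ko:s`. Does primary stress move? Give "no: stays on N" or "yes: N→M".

no: stays on 1

Base `da:l.ren.mu:` (3 syllables):
  The word has 3 syllables; the first syllable is syllable 1 (da:l).
  → primary stress on syllable 1.
Suffixed `da:l.ren.mu:.mu.ko:s` (5 syllables):
  The word has 5 syllables; the first syllable is syllable 1 (da:l).
  → primary stress on syllable 1.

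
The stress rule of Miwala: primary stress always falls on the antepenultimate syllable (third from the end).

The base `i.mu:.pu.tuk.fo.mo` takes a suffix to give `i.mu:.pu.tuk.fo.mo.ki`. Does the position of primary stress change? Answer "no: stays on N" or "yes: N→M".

yes: 4→5

Base `i.mu:.pu.tuk.fo.mo` (6 syllables):
  The word has 6 syllables; the antepenultimate syllable (third from the end) is syllable 4 (tuk).
  → primary stress on syllable 4.
Suffixed `i.mu:.pu.tuk.fo.mo.ki` (7 syllables):
  The word has 7 syllables; the antepenultimate syllable (third from the end) is syllable 5 (fo).
  → primary stress on syllable 5.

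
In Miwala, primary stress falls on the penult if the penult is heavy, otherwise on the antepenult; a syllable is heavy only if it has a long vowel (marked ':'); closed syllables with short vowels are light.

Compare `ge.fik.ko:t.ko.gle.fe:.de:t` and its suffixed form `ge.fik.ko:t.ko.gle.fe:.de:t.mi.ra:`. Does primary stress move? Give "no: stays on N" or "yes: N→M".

yes: 6→7

Base `ge.fik.ko:t.ko.gle.fe:.de:t` (7 syllables):
  Weights: 5 gle L, 6 fe: H, 7 de:t H.
  The penult (syllable 6, fe:) is heavy, so it takes stress.
  → primary stress on syllable 6.
Suffixed `ge.fik.ko:t.ko.gle.fe:.de:t.mi.ra:` (9 syllables):
  Weights: 7 de:t H, 8 mi L, 9 ra: H.
  The penult (syllable 8, mi) is light, so stress falls on the antepenult (syllable 7, de:t).
  → primary stress on syllable 7.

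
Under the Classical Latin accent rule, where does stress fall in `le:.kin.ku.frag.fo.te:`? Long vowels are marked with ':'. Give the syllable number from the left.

4

Classical Latin: stress the penult if heavy (long vowel or closed), else the antepenult.
Weights: 4 frag H, 5 fo L, 6 te: H.
The penult (syllable 5, fo) is light, so stress falls on the antepenult (syllable 4, frag).
Stress on syllable 4: le:.kin.ku.ˈfrag.fo.te:.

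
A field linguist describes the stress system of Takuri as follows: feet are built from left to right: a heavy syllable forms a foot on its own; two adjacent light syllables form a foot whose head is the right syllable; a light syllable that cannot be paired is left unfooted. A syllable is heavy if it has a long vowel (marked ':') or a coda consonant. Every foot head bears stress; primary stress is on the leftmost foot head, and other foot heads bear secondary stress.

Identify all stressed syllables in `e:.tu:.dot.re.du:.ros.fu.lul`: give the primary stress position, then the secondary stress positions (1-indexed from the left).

Weights: 1 e: H, 2 tu: H, 3 dot H, 4 re L, 5 du: H, 6 ros H, 7 fu L, 8 lul H.
Parse left to right (heavy = foot alone; LL = one foot; stranded L unfooted): (ˈe:) (ˈtu:) (ˈdot) re (ˈdu:) (ˈros) fu (ˈlul).
Foot heads: 1, 2, 3, 5, 6, 8.
Primary stress on the leftmost head = syllable 1.
Secondary stress on 2, 3, 5, 6, 8: ˈe:.ˌtu:.ˌdot.re.ˌdu:.ˌros.fu.ˌlul.

primary 1, secondary 2, 3, 5, 6, 8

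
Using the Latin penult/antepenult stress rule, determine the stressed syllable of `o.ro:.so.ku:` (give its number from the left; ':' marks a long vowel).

2

Classical Latin: stress the penult if heavy (long vowel or closed), else the antepenult.
Weights: 2 ro: H, 3 so L, 4 ku: H.
The penult (syllable 3, so) is light, so stress falls on the antepenult (syllable 2, ro:).
Stress on syllable 2: o.ˈro:.so.ku:.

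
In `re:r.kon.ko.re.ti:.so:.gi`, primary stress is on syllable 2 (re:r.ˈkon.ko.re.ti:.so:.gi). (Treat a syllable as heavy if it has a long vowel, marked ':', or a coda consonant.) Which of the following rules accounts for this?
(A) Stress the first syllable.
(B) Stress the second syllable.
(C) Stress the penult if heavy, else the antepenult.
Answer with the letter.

Rule A → syllable 1 (observed: 2).
Rule B → syllable 2 ✓.
Rule C → syllable 6 (observed: 2).

B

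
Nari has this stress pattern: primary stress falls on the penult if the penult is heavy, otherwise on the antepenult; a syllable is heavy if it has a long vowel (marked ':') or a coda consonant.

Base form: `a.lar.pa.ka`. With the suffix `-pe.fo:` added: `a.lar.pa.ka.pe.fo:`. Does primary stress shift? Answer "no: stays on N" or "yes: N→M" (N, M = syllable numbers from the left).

Base `a.lar.pa.ka` (4 syllables):
  Weights: 2 lar H, 3 pa L, 4 ka L.
  The penult (syllable 3, pa) is light, so stress falls on the antepenult (syllable 2, lar).
  → primary stress on syllable 2.
Suffixed `a.lar.pa.ka.pe.fo:` (6 syllables):
  Weights: 4 ka L, 5 pe L, 6 fo: H.
  The penult (syllable 5, pe) is light, so stress falls on the antepenult (syllable 4, ka).
  → primary stress on syllable 4.

yes: 2→4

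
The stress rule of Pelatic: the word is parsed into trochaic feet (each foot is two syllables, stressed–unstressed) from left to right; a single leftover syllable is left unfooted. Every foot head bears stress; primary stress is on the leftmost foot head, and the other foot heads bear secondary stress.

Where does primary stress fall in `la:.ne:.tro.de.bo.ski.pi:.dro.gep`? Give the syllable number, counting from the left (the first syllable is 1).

1

Parse left to right into trochaic (ˈσσ) feet: (ˈla:.ne:) (ˈtro.de) (ˈbo.ski) (ˈpi:.dro) gep. Syllable 9 is left unfooted.
Foot heads (stressed positions): 1, 3, 5, 7.
End Rule Leftmost: primary stress on the leftmost head = syllable 1.
Primary stress: syllable 1 → ˈla:.ne:.tro.de.bo.ski.pi:.dro.gep.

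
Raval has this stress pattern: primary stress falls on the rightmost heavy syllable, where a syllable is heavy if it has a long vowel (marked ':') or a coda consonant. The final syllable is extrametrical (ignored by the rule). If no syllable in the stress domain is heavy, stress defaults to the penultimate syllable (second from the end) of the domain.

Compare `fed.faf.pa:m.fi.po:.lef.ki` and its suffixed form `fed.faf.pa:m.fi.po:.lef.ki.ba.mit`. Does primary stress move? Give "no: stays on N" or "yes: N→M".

Base `fed.faf.pa:m.fi.po:.lef.ki` (7 syllables):
  The final syllable (7, ki) is extrametrical; the stress domain is syllables 1–6.
  Weights: 1 fed H, 2 faf H, 3 pa:m H, 4 fi L, 5 po: H, 6 lef H.
  Heavy syllables in the domain: 1, 2, 3, 5, 6. The rightmost is syllable 6 (lef).
  → primary stress on syllable 6.
Suffixed `fed.faf.pa:m.fi.po:.lef.ki.ba.mit` (9 syllables):
  The final syllable (9, mit) is extrametrical; the stress domain is syllables 1–8.
  Weights: 1 fed H, 2 faf H, 3 pa:m H, 4 fi L, 5 po: H, 6 lef H, 7 ki L, 8 ba L.
  Heavy syllables in the domain: 1, 2, 3, 5, 6. The rightmost is syllable 6 (lef).
  → primary stress on syllable 6.

no: stays on 6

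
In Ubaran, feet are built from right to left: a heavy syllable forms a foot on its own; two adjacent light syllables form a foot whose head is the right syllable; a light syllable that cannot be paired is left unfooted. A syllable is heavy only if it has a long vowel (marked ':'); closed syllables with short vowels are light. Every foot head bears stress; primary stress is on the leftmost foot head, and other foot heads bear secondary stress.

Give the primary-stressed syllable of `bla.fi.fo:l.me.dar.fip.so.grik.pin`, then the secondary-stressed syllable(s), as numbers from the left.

primary 2, secondary 3, 5, 7, 9

Weights: 1 bla L, 2 fi L, 3 fo:l H, 4 me L, 5 dar L, 6 fip L, 7 so L, 8 grik L, 9 pin L.
Parse right to left (heavy = foot alone; LL = one foot; stranded L unfooted): (bla.ˈfi) (ˈfo:l) (me.ˈdar) (fip.ˈso) (grik.ˈpin).
Foot heads: 2, 3, 5, 7, 9.
Primary stress on the leftmost head = syllable 2.
Secondary stress on 3, 5, 7, 9: bla.ˈfi.ˌfo:l.me.ˌdar.fip.ˌso.grik.ˌpin.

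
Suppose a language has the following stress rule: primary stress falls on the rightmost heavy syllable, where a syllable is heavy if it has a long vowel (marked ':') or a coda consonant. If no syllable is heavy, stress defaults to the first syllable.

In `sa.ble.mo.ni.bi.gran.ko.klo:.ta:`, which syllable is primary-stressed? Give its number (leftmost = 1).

Weights: 1 sa L, 2 ble L, 3 mo L, 4 ni L, 5 bi L, 6 gran H, 7 ko L, 8 klo: H, 9 ta: H.
Heavy syllables in the domain: 6, 8, 9. The rightmost is syllable 9 (ta:).
Primary stress: syllable 9 → sa.ble.mo.ni.bi.gran.ko.klo:.ˈta:.

9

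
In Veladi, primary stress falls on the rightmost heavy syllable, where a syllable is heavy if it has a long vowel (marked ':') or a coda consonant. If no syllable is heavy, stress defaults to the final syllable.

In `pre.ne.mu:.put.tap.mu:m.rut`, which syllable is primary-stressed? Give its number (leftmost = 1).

7

Weights: 1 pre L, 2 ne L, 3 mu: H, 4 put H, 5 tap H, 6 mu:m H, 7 rut H.
Heavy syllables in the domain: 3, 4, 5, 6, 7. The rightmost is syllable 7 (rut).
Primary stress: syllable 7 → pre.ne.mu:.put.tap.mu:m.ˈrut.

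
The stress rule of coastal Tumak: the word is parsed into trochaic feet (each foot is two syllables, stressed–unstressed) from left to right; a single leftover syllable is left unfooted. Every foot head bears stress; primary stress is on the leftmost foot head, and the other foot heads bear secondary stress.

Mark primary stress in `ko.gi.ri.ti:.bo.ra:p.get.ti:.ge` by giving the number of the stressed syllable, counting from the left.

Parse left to right into trochaic (ˈσσ) feet: (ˈko.gi) (ˈri.ti:) (ˈbo.ra:p) (ˈget.ti:) ge. Syllable 9 is left unfooted.
Foot heads (stressed positions): 1, 3, 5, 7.
End Rule Leftmost: primary stress on the leftmost head = syllable 1.
Primary stress: syllable 1 → ˈko.gi.ri.ti:.bo.ra:p.get.ti:.ge.

1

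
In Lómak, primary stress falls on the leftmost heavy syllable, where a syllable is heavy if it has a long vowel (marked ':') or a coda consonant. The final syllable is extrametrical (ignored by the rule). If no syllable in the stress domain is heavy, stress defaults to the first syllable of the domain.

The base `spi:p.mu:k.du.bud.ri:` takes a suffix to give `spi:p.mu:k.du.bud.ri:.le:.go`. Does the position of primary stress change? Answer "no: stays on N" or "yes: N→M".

no: stays on 1

Base `spi:p.mu:k.du.bud.ri:` (5 syllables):
  The final syllable (5, ri:) is extrametrical; the stress domain is syllables 1–4.
  Weights: 1 spi:p H, 2 mu:k H, 3 du L, 4 bud H.
  Heavy syllables in the domain: 1, 2, 4. The leftmost is syllable 1 (spi:p).
  → primary stress on syllable 1.
Suffixed `spi:p.mu:k.du.bud.ri:.le:.go` (7 syllables):
  The final syllable (7, go) is extrametrical; the stress domain is syllables 1–6.
  Weights: 1 spi:p H, 2 mu:k H, 3 du L, 4 bud H, 5 ri: H, 6 le: H.
  Heavy syllables in the domain: 1, 2, 4, 5, 6. The leftmost is syllable 1 (spi:p).
  → primary stress on syllable 1.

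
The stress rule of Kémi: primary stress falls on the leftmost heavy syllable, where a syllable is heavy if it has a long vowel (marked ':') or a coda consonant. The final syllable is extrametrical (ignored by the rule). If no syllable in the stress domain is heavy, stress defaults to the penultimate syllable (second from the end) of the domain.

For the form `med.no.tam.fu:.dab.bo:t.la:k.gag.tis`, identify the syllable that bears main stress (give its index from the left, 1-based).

1

The final syllable (9, tis) is extrametrical; the stress domain is syllables 1–8.
Weights: 1 med H, 2 no L, 3 tam H, 4 fu: H, 5 dab H, 6 bo:t H, 7 la:k H, 8 gag H.
Heavy syllables in the domain: 1, 3, 4, 5, 6, 7, 8. The leftmost is syllable 1 (med).
Primary stress: syllable 1 → ˈmed.no.tam.fu:.dab.bo:t.la:k.gag.tis.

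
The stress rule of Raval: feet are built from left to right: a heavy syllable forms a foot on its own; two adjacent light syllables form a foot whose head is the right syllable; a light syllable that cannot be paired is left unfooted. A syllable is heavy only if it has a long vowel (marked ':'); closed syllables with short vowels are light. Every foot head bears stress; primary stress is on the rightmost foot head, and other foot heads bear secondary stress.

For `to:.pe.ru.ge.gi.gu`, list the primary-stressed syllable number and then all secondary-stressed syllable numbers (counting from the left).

primary 5, secondary 1, 3

Weights: 1 to: H, 2 pe L, 3 ru L, 4 ge L, 5 gi L, 6 gu L.
Parse left to right (heavy = foot alone; LL = one foot; stranded L unfooted): (ˈto:) (pe.ˈru) (ge.ˈgi) gu.
Foot heads: 1, 3, 5.
Primary stress on the rightmost head = syllable 5.
Secondary stress on 1, 3: ˌto:.pe.ˌru.ge.ˈgi.gu.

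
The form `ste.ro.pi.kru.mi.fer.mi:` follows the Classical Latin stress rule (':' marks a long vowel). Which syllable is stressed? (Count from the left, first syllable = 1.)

6

Classical Latin: stress the penult if heavy (long vowel or closed), else the antepenult.
Weights: 5 mi L, 6 fer H, 7 mi: H.
The penult (syllable 6, fer) is heavy, so it takes stress.
Stress on syllable 6: ste.ro.pi.kru.mi.ˈfer.mi:.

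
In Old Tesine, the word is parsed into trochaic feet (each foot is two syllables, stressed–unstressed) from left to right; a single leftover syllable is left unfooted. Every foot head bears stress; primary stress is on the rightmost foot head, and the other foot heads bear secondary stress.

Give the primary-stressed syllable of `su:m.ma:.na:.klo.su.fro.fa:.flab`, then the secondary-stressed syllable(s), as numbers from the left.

primary 7, secondary 1, 3, 5

Parse left to right into trochaic (ˈσσ) feet: (ˈsu:m.ma:) (ˈna:.klo) (ˈsu.fro) (ˈfa:.flab).
Foot heads (stressed positions): 1, 3, 5, 7.
End Rule Rightmost: primary stress on the rightmost head = syllable 7.
Secondary stress on 1, 3, 5: ˌsu:m.ma:.ˌna:.klo.ˌsu.fro.ˈfa:.flab.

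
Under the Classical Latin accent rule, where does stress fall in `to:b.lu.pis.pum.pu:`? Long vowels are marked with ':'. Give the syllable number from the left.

Classical Latin: stress the penult if heavy (long vowel or closed), else the antepenult.
Weights: 3 pis H, 4 pum H, 5 pu: H.
The penult (syllable 4, pum) is heavy, so it takes stress.
Stress on syllable 4: to:b.lu.pis.ˈpum.pu:.

4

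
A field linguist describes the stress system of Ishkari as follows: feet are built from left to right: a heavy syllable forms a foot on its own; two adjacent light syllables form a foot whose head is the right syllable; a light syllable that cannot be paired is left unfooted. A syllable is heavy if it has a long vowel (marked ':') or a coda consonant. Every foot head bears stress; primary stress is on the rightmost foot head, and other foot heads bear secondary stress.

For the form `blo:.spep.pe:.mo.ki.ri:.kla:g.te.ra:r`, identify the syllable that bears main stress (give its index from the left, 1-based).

Weights: 1 blo: H, 2 spep H, 3 pe: H, 4 mo L, 5 ki L, 6 ri: H, 7 kla:g H, 8 te L, 9 ra:r H.
Parse left to right (heavy = foot alone; LL = one foot; stranded L unfooted): (ˈblo:) (ˈspep) (ˈpe:) (mo.ˈki) (ˈri:) (ˈkla:g) te (ˈra:r).
Foot heads: 1, 2, 3, 5, 6, 7, 9.
Primary stress on the rightmost head = syllable 9.
Primary stress: syllable 9 → blo:.spep.pe:.mo.ki.ri:.kla:g.te.ˈra:r.

9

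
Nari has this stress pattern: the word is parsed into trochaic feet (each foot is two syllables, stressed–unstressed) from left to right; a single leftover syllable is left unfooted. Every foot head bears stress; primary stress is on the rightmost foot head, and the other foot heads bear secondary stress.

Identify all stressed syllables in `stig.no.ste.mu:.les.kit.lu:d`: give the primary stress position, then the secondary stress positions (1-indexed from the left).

Parse left to right into trochaic (ˈσσ) feet: (ˈstig.no) (ˈste.mu:) (ˈles.kit) lu:d. Syllable 7 is left unfooted.
Foot heads (stressed positions): 1, 3, 5.
End Rule Rightmost: primary stress on the rightmost head = syllable 5.
Secondary stress on 1, 3: ˌstig.no.ˌste.mu:.ˈles.kit.lu:d.

primary 5, secondary 1, 3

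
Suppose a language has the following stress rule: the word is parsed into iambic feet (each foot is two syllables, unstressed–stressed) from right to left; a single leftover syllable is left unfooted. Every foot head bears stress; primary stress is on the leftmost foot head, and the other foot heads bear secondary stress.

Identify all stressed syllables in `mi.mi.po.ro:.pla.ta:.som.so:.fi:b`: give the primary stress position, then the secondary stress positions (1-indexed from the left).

primary 3, secondary 5, 7, 9

Parse right to left into iambic (σˈσ) feet: mi (mi.ˈpo) (ro:.ˈpla) (ta:.ˈsom) (so:.ˈfi:b). Syllable 1 is left unfooted.
Foot heads (stressed positions): 3, 5, 7, 9.
End Rule Leftmost: primary stress on the leftmost head = syllable 3.
Secondary stress on 5, 7, 9: mi.mi.ˈpo.ro:.ˌpla.ta:.ˌsom.so:.ˌfi:b.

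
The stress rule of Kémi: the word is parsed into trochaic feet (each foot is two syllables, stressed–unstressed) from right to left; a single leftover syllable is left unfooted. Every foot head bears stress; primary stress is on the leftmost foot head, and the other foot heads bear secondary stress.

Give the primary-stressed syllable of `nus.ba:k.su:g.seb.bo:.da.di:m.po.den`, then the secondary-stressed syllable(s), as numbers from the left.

Parse right to left into trochaic (ˈσσ) feet: nus (ˈba:k.su:g) (ˈseb.bo:) (ˈda.di:m) (ˈpo.den). Syllable 1 is left unfooted.
Foot heads (stressed positions): 2, 4, 6, 8.
End Rule Leftmost: primary stress on the leftmost head = syllable 2.
Secondary stress on 4, 6, 8: nus.ˈba:k.su:g.ˌseb.bo:.ˌda.di:m.ˌpo.den.

primary 2, secondary 4, 6, 8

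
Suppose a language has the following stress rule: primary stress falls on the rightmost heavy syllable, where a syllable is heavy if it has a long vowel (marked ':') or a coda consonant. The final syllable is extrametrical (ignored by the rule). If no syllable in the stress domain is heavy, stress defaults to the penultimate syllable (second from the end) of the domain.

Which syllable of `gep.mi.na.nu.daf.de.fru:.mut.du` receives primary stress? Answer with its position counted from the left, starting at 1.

The final syllable (9, du) is extrametrical; the stress domain is syllables 1–8.
Weights: 1 gep H, 2 mi L, 3 na L, 4 nu L, 5 daf H, 6 de L, 7 fru: H, 8 mut H.
Heavy syllables in the domain: 1, 5, 7, 8. The rightmost is syllable 8 (mut).
Primary stress: syllable 8 → gep.mi.na.nu.daf.de.fru:.ˈmut.du.

8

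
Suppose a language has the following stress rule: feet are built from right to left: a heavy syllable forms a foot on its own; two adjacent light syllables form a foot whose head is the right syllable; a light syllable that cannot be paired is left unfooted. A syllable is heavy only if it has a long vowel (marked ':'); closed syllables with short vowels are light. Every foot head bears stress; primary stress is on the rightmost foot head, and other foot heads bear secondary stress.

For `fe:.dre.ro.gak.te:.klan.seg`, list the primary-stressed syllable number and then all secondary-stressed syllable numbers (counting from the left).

primary 7, secondary 1, 4, 5

Weights: 1 fe: H, 2 dre L, 3 ro L, 4 gak L, 5 te: H, 6 klan L, 7 seg L.
Parse right to left (heavy = foot alone; LL = one foot; stranded L unfooted): (ˈfe:) dre (ro.ˈgak) (ˈte:) (klan.ˈseg).
Foot heads: 1, 4, 5, 7.
Primary stress on the rightmost head = syllable 7.
Secondary stress on 1, 4, 5: ˌfe:.dre.ro.ˌgak.ˌte:.klan.ˈseg.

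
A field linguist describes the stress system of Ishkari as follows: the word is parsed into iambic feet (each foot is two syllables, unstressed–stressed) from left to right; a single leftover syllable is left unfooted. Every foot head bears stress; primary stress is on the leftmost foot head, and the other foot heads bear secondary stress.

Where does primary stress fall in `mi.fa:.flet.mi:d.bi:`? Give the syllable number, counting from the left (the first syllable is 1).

Parse left to right into iambic (σˈσ) feet: (mi.ˈfa:) (flet.ˈmi:d) bi:. Syllable 5 is left unfooted.
Foot heads (stressed positions): 2, 4.
End Rule Leftmost: primary stress on the leftmost head = syllable 2.
Primary stress: syllable 2 → mi.ˈfa:.flet.mi:d.bi:.

2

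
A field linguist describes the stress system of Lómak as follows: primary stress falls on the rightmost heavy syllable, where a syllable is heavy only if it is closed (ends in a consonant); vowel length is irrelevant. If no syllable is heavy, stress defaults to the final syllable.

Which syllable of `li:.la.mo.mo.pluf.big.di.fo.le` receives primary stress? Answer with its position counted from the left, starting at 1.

Weights: 1 li: L, 2 la L, 3 mo L, 4 mo L, 5 pluf H, 6 big H, 7 di L, 8 fo L, 9 le L.
Heavy syllables in the domain: 5, 6. The rightmost is syllable 6 (big).
Primary stress: syllable 6 → li:.la.mo.mo.pluf.ˈbig.di.fo.le.

6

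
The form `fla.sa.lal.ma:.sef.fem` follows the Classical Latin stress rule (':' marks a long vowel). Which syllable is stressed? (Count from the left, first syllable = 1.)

5

Classical Latin: stress the penult if heavy (long vowel or closed), else the antepenult.
Weights: 4 ma: H, 5 sef H, 6 fem H.
The penult (syllable 5, sef) is heavy, so it takes stress.
Stress on syllable 5: fla.sa.lal.ma:.ˈsef.fem.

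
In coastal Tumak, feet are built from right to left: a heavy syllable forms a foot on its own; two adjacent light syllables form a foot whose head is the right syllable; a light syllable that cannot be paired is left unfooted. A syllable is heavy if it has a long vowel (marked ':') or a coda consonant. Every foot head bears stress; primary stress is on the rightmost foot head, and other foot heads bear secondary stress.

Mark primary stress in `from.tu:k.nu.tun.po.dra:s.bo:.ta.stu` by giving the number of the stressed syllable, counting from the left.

Weights: 1 from H, 2 tu:k H, 3 nu L, 4 tun H, 5 po L, 6 dra:s H, 7 bo: H, 8 ta L, 9 stu L.
Parse right to left (heavy = foot alone; LL = one foot; stranded L unfooted): (ˈfrom) (ˈtu:k) nu (ˈtun) po (ˈdra:s) (ˈbo:) (ta.ˈstu).
Foot heads: 1, 2, 4, 6, 7, 9.
Primary stress on the rightmost head = syllable 9.
Primary stress: syllable 9 → from.tu:k.nu.tun.po.dra:s.bo:.ta.ˈstu.

9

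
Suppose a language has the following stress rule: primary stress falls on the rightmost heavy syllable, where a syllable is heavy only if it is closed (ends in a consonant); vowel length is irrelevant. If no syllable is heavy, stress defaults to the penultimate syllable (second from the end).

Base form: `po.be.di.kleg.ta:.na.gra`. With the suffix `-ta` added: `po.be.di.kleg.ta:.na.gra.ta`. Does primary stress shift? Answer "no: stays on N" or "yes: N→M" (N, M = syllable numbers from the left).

no: stays on 4

Base `po.be.di.kleg.ta:.na.gra` (7 syllables):
  Weights: 1 po L, 2 be L, 3 di L, 4 kleg H, 5 ta: L, 6 na L, 7 gra L.
  Heavy syllables in the domain: 4. The rightmost is syllable 4 (kleg).
  → primary stress on syllable 4.
Suffixed `po.be.di.kleg.ta:.na.gra.ta` (8 syllables):
  Weights: 1 po L, 2 be L, 3 di L, 4 kleg H, 5 ta: L, 6 na L, 7 gra L, 8 ta L.
  Heavy syllables in the domain: 4. The rightmost is syllable 4 (kleg).
  → primary stress on syllable 4.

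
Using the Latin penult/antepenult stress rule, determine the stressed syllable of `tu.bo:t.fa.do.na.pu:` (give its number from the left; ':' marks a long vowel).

Classical Latin: stress the penult if heavy (long vowel or closed), else the antepenult.
Weights: 4 do L, 5 na L, 6 pu: H.
The penult (syllable 5, na) is light, so stress falls on the antepenult (syllable 4, do).
Stress on syllable 4: tu.bo:t.fa.ˈdo.na.pu:.

4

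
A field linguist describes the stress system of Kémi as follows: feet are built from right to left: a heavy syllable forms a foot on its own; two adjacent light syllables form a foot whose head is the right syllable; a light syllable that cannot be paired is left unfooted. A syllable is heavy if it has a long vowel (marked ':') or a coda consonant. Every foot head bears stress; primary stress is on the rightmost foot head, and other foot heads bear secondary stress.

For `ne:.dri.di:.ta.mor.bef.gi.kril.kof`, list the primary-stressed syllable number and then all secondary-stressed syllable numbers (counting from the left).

primary 9, secondary 1, 3, 5, 6, 8

Weights: 1 ne: H, 2 dri L, 3 di: H, 4 ta L, 5 mor H, 6 bef H, 7 gi L, 8 kril H, 9 kof H.
Parse right to left (heavy = foot alone; LL = one foot; stranded L unfooted): (ˈne:) dri (ˈdi:) ta (ˈmor) (ˈbef) gi (ˈkril) (ˈkof).
Foot heads: 1, 3, 5, 6, 8, 9.
Primary stress on the rightmost head = syllable 9.
Secondary stress on 1, 3, 5, 6, 8: ˌne:.dri.ˌdi:.ta.ˌmor.ˌbef.gi.ˌkril.ˈkof.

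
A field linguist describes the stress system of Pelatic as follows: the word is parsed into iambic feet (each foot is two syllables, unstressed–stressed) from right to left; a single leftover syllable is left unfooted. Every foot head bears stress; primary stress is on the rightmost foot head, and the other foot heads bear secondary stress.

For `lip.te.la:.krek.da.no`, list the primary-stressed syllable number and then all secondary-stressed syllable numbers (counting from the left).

primary 6, secondary 2, 4

Parse right to left into iambic (σˈσ) feet: (lip.ˈte) (la:.ˈkrek) (da.ˈno).
Foot heads (stressed positions): 2, 4, 6.
End Rule Rightmost: primary stress on the rightmost head = syllable 6.
Secondary stress on 2, 4: lip.ˌte.la:.ˌkrek.da.ˈno.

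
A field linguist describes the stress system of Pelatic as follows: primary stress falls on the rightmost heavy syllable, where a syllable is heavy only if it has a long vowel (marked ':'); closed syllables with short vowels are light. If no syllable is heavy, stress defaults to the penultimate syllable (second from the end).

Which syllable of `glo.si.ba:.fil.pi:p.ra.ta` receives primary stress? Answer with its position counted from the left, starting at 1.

5

Weights: 1 glo L, 2 si L, 3 ba: H, 4 fil L, 5 pi:p H, 6 ra L, 7 ta L.
Heavy syllables in the domain: 3, 5. The rightmost is syllable 5 (pi:p).
Primary stress: syllable 5 → glo.si.ba:.fil.ˈpi:p.ra.ta.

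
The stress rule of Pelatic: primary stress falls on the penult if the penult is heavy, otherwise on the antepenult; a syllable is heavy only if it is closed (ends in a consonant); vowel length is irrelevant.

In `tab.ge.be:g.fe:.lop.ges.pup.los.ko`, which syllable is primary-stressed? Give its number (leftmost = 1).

8

Weights: 7 pup H, 8 los H, 9 ko L.
The penult (syllable 8, los) is heavy, so it takes stress.
Primary stress: syllable 8 → tab.ge.be:g.fe:.lop.ges.pup.ˈlos.ko.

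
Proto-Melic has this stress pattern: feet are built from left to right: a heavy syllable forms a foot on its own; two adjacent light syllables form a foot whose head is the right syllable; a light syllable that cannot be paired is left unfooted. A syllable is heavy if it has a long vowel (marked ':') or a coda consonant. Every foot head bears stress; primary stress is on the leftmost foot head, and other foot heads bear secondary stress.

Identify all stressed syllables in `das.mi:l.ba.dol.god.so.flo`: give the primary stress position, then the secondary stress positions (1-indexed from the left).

primary 1, secondary 2, 4, 5, 7

Weights: 1 das H, 2 mi:l H, 3 ba L, 4 dol H, 5 god H, 6 so L, 7 flo L.
Parse left to right (heavy = foot alone; LL = one foot; stranded L unfooted): (ˈdas) (ˈmi:l) ba (ˈdol) (ˈgod) (so.ˈflo).
Foot heads: 1, 2, 4, 5, 7.
Primary stress on the leftmost head = syllable 1.
Secondary stress on 2, 4, 5, 7: ˈdas.ˌmi:l.ba.ˌdol.ˌgod.so.ˌflo.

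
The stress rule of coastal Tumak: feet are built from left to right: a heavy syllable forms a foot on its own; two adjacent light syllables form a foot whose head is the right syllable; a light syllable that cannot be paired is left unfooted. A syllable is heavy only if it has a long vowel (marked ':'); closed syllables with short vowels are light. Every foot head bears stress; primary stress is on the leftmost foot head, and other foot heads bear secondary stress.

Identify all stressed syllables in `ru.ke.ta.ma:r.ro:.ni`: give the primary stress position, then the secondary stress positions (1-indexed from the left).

primary 2, secondary 4, 5

Weights: 1 ru L, 2 ke L, 3 ta L, 4 ma:r H, 5 ro: H, 6 ni L.
Parse left to right (heavy = foot alone; LL = one foot; stranded L unfooted): (ru.ˈke) ta (ˈma:r) (ˈro:) ni.
Foot heads: 2, 4, 5.
Primary stress on the leftmost head = syllable 2.
Secondary stress on 4, 5: ru.ˈke.ta.ˌma:r.ˌro:.ni.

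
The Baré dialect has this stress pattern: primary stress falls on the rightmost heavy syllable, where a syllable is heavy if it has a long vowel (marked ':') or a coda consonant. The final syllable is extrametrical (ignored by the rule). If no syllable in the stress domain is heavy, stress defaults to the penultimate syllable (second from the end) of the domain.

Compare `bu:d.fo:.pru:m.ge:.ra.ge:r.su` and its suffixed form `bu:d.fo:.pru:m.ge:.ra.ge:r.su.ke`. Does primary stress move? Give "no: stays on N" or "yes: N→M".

Base `bu:d.fo:.pru:m.ge:.ra.ge:r.su` (7 syllables):
  The final syllable (7, su) is extrametrical; the stress domain is syllables 1–6.
  Weights: 1 bu:d H, 2 fo: H, 3 pru:m H, 4 ge: H, 5 ra L, 6 ge:r H.
  Heavy syllables in the domain: 1, 2, 3, 4, 6. The rightmost is syllable 6 (ge:r).
  → primary stress on syllable 6.
Suffixed `bu:d.fo:.pru:m.ge:.ra.ge:r.su.ke` (8 syllables):
  The final syllable (8, ke) is extrametrical; the stress domain is syllables 1–7.
  Weights: 1 bu:d H, 2 fo: H, 3 pru:m H, 4 ge: H, 5 ra L, 6 ge:r H, 7 su L.
  Heavy syllables in the domain: 1, 2, 3, 4, 6. The rightmost is syllable 6 (ge:r).
  → primary stress on syllable 6.

no: stays on 6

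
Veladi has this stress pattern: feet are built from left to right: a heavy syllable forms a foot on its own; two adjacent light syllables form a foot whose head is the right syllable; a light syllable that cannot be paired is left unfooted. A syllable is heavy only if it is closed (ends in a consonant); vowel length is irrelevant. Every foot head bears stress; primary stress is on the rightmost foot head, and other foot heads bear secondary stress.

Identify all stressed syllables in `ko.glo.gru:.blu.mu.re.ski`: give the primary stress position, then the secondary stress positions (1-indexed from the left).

primary 6, secondary 2, 4

Weights: 1 ko L, 2 glo L, 3 gru: L, 4 blu L, 5 mu L, 6 re L, 7 ski L.
Parse left to right (heavy = foot alone; LL = one foot; stranded L unfooted): (ko.ˈglo) (gru:.ˈblu) (mu.ˈre) ski.
Foot heads: 2, 4, 6.
Primary stress on the rightmost head = syllable 6.
Secondary stress on 2, 4: ko.ˌglo.gru:.ˌblu.mu.ˈre.ski.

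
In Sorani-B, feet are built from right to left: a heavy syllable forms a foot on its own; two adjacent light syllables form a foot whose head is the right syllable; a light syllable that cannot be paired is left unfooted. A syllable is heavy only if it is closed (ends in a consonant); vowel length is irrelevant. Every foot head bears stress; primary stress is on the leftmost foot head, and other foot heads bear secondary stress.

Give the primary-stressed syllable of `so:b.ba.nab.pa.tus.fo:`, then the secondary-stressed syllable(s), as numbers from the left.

primary 1, secondary 3, 5

Weights: 1 so:b H, 2 ba L, 3 nab H, 4 pa L, 5 tus H, 6 fo: L.
Parse right to left (heavy = foot alone; LL = one foot; stranded L unfooted): (ˈso:b) ba (ˈnab) pa (ˈtus) fo:.
Foot heads: 1, 3, 5.
Primary stress on the leftmost head = syllable 1.
Secondary stress on 3, 5: ˈso:b.ba.ˌnab.pa.ˌtus.fo:.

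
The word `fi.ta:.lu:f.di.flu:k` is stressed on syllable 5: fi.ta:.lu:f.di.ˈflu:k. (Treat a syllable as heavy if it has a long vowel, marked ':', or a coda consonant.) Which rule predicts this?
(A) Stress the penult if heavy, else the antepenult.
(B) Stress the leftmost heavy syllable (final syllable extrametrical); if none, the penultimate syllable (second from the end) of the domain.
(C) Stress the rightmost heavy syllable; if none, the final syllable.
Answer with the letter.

C

Rule A → syllable 3 (observed: 5).
Rule B → syllable 2 (observed: 5).
Rule C → syllable 5 ✓.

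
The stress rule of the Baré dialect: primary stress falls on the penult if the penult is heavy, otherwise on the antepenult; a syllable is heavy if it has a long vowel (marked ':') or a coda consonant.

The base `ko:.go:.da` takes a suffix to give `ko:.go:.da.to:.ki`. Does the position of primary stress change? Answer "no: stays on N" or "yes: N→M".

yes: 2→4

Base `ko:.go:.da` (3 syllables):
  Weights: 1 ko: H, 2 go: H, 3 da L.
  The penult (syllable 2, go:) is heavy, so it takes stress.
  → primary stress on syllable 2.
Suffixed `ko:.go:.da.to:.ki` (5 syllables):
  Weights: 3 da L, 4 to: H, 5 ki L.
  The penult (syllable 4, to:) is heavy, so it takes stress.
  → primary stress on syllable 4.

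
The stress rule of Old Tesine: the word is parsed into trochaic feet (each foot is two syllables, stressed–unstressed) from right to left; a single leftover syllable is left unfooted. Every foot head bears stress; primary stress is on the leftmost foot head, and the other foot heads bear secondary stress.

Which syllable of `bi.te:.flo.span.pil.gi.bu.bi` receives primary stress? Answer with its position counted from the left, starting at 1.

Parse right to left into trochaic (ˈσσ) feet: (ˈbi.te:) (ˈflo.span) (ˈpil.gi) (ˈbu.bi).
Foot heads (stressed positions): 1, 3, 5, 7.
End Rule Leftmost: primary stress on the leftmost head = syllable 1.
Primary stress: syllable 1 → ˈbi.te:.flo.span.pil.gi.bu.bi.

1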